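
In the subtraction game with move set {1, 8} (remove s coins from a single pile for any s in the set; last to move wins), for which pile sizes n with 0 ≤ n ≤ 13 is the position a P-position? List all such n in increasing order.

0, 2, 4, 6, 9, 11, 13

Grundy values for subtraction set {1, 8}:
k:     0  1  2  3  4  5  6  7  8  9 10 11 12 13
g(k):  0  1  0  1  0  1  0  1  2  0  1  0  1  0
The P-positions (g = 0) in 0..13 are 0, 2, 4, 6, 9, 11, 13.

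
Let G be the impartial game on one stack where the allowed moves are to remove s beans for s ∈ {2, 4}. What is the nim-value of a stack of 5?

2

Grundy values for subtraction set {2, 4}:
g(0) = mex{} = 0
g(1) = mex{} = 0
g(2) = mex{0} = 1
g(3) = mex{0} = 1
g(4) = mex{0,1} = 2
g(5) = mex{0,1} = 2
So g(5) = 2.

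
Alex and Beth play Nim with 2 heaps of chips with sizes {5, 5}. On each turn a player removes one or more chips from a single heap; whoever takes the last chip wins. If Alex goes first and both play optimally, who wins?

Nim-sum: 5 ^ 5 = 0.
The nim-sum is 0, so this is a P-position: the player to move is in a losing position under optimal play; Alex is about to move from it and so loses — Beth wins.

Beth wins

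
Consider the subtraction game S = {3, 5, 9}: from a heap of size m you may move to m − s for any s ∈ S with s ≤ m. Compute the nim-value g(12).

0

Compute g(0), g(1), … for moves {3, 5, 9}:
k:     0  1  2  3  4  5  6  7  8  9 10 11 12
g(k):  0  0  0  1  1  1  2  2  0  3  3  1  0
So g(12) = 0.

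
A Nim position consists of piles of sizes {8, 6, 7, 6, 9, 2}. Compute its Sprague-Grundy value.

Nim-sum: 8 XOR 6 XOR 7 XOR 6 XOR 9 XOR 2 = 4.

4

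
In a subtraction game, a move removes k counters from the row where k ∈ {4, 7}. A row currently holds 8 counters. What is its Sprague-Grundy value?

2

Compute g(0), g(1), … for moves {4, 7}:
k:     0  1  2  3  4  5  6  7  8
g(k):  0  0  0  0  1  1  1  1  2
So g(8) = 2.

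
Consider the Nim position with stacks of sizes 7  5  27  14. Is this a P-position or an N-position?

N-position

Compute the nim-sum pairwise:
7 XOR 5 = 2
2 XOR 27 = 25
25 XOR 14 = 23
The nim-sum is 23 ≠ 0, so this is an N-position: the player to move can win.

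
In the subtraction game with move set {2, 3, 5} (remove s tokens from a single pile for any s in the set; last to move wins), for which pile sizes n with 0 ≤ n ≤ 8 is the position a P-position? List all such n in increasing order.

0, 1, 7, 8

Grundy values for subtraction set {2, 3, 5}:
g(0) = mex{} = 0
g(1) = mex{} = 0
g(2) = mex{0} = 1
g(3) = mex{0} = 1
g(4) = mex{0,1} = 2
g(5) = mex{0,1} = 2
g(6) = mex{0,1,2} = 3
g(7) = mex{1,2} = 0
g(8) = mex{1,2,3} = 0
The P-positions (g = 0) in 0..8 are 0, 1, 7, 8.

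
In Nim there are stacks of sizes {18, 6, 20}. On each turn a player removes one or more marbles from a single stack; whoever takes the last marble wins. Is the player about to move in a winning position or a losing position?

Losing position

Nim-sum: 18 ^ 6 ^ 20 = 0.
The nim-sum is 0, so this is a P-position: the player to move is in a losing position under optimal play.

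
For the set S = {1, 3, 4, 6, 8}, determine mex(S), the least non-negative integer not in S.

0 is not in the set, so the mex is 0.

0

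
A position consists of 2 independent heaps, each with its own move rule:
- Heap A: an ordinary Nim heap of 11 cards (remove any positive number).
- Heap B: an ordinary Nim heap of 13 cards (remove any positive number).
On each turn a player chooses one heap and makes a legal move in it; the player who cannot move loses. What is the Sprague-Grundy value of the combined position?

6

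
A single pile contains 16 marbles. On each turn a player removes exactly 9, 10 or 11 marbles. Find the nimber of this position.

1

Build the Grundy sequence with g(k) = mex{g(k−s) : s ∈ {9, 10, 11}, s ≤ k}:
k:     0  1  2  3  4  5  6  7  8  9 10 11 12 13 14 15 16
g(k):  0  0  0  0  0  0  0  0  0  1  1  1  1  1  1  1  1
So g(16) = 1.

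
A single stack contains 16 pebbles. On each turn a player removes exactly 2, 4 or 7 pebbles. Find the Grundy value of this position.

2

Grundy values for subtraction set {2, 4, 7}:
k:     0  1  2  3  4  5  6  7  8  9 10 11 12 13 14 15 16
g(k):  0  0  1  1  2  2  0  3  1  0  2  1  0  2  1  0  2
So g(16) = 2.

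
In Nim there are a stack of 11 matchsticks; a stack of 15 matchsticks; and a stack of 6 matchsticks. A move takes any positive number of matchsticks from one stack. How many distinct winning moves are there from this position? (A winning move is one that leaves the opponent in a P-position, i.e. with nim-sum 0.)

3

Bitwise XOR of the heap sizes:
  1011  (11)
  1111  (15)
  0110  (6)
  ----
  0010  (2)
The overall nim-sum is X = 2. A stack of size p has a winning move iff p XOR X < p (reduce it to p XOR X).
  11: 11 XOR 2 = 9 < 11 — winning move (to 9).
  15: 15 XOR 2 = 13 < 15 — winning move (to 13).
  6: 6 XOR 2 = 4 < 6 — winning move (to 4).
That gives 3 winning moves.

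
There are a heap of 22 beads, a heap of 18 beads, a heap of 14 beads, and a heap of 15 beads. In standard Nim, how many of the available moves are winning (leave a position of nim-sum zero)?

3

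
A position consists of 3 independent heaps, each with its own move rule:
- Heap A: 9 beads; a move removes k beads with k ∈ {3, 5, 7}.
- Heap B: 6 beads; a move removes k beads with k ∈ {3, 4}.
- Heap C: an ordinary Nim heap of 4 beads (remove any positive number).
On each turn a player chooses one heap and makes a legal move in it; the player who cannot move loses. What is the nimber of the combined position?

5

Build the Grundy sequence for heap A with g(k) = mex{g(k−s) : s ∈ {3, 5, 7}, s ≤ k}:
k:     0  1  2  3  4  5  6  7  8  9
g(k):  0  0  0  1  1  1  2  2  2  3
So g(9) = 3.
For heap B, compute g(0), g(1), … with moves {3, 4}:
g(0) = mex{} = 0
g(1) = mex{} = 0
g(2) = mex{} = 0
g(3) = mex{0} = 1
g(4) = mex{0} = 1
g(5) = mex{0} = 1
g(6) = mex{0,1} = 2
So g(6) = 2.
Heap C is a plain Nim heap of size 4, so its Grundy value is 4.
By the Sprague-Grundy theorem, the Grundy value of a sum of independent games is the XOR of the component values.
Combined value = 3 XOR 2 XOR 4 = 5.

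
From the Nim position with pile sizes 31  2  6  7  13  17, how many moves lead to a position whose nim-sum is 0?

Bitwise XOR of the heap sizes:
  11111  (31)
  00010  (2)
  00110  (6)
  00111  (7)
  01101  (13)
  10001  (17)
  -----
  00000  (0)
The nim-sum is already 0, so every move leaves a nonzero nim-sum — there are no winning moves.

0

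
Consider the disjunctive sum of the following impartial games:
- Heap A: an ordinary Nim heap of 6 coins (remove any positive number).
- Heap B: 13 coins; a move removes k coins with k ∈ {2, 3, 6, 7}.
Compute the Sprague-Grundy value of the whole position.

Heap A is a plain Nim heap of size 6, so its Grundy value is 6.
For heap B, compute g(0), g(1), … with moves {2, 3, 6, 7}:
g(0) = mex{} = 0
g(1) = mex{} = 0
g(2) = mex{0} = 1
g(3) = mex{0} = 1
g(4) = mex{0,1} = 2
g(5) = mex{1} = 0
g(6) = mex{0,1,2} = 3
g(7) = mex{0,2} = 1
g(8) = mex{0,1,3} = 2
g(9) = mex{1,3} = 0
g(10) = mex{1,2} = 0
g(11) = mex{0,2} = 1
g(12) = mex{0,3} = 1
g(13) = mex{0,1,3} = 2
So g(13) = 2.
By the Sprague-Grundy theorem, the Grundy value of a sum of independent games is the XOR of the component values.
Combined value = 6 ⊕ 2 = 4.

4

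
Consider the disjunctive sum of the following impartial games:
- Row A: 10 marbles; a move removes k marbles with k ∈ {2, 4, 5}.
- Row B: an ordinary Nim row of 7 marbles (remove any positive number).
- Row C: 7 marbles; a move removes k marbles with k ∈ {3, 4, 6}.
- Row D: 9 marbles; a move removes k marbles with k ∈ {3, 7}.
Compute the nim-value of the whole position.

Grundy values for row A (subtraction set {2, 4, 5}):
g(0) = mex{} = 0
g(1) = mex{} = 0
g(2) = mex{0} = 1
g(3) = mex{0} = 1
g(4) = mex{0,1} = 2
g(5) = mex{0,1} = 2
g(6) = mex{0,1,2} = 3
g(7) = mex{1,2} = 0
g(8) = mex{1,2,3} = 0
g(9) = mex{0,2} = 1
g(10) = mex{0,2,3} = 1
So g(10) = 1.
Row B is a plain Nim row of size 7, so its Grundy value is 7.
Grundy values for row C (subtraction set {3, 4, 6}):
g(0) = mex{} = 0
g(1) = mex{} = 0
g(2) = mex{} = 0
g(3) = mex{0} = 1
g(4) = mex{0} = 1
g(5) = mex{0} = 1
g(6) = mex{0,1} = 2
g(7) = mex{0,1} = 2
So g(7) = 2.
For row D, compute g(0), g(1), … with moves {3, 7}:
k:     0  1  2  3  4  5  6  7  8  9
g(k):  0  0  0  1  1  1  0  2  2  1
So g(9) = 1.
The value of a disjunctive sum is the nim-sum of the parts.
Combined value = 1 ⊕ 7 ⊕ 2 ⊕ 1 = 5.

5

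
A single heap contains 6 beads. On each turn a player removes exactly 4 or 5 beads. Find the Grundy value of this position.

1

Compute g(0), g(1), … for moves {4, 5}:
k:     0  1  2  3  4  5  6
g(k):  0  0  0  0  1  1  1
So g(6) = 1.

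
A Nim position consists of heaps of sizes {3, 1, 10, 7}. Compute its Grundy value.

15

Compute the nim-sum pairwise:
3 ^ 1 = 2
2 ^ 10 = 8
8 ^ 7 = 15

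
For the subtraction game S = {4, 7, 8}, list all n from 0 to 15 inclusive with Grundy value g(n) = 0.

0, 1, 2, 3, 12, 13, 14, 15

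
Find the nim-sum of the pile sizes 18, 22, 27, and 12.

19

Nim-sum: 18 ^ 22 ^ 27 ^ 12 = 19.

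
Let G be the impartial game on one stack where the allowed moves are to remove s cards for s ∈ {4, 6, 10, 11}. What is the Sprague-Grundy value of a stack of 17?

Grundy values for subtraction set {4, 6, 10, 11}:
k:     0  1  2  3  4  5  6  7  8  9 10 11 12 13 14 15 16 17
g(k):  0  0  0  0  1  1  1  1  2  2  2  2  3  3  3  0  0  0
So g(17) = 0.

0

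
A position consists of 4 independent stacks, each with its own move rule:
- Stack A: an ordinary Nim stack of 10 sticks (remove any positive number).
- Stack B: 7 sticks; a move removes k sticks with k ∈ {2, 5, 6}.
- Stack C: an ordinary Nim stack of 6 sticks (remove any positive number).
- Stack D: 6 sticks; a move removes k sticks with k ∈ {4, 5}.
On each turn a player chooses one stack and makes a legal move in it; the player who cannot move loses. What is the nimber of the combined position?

Stack A is a plain Nim stack of size 10, so its Grundy value is 10.
For stack B, compute g(0), g(1), … with moves {2, 5, 6}:
g(0) = mex{} = 0
g(1) = mex{} = 0
g(2) = mex{0} = 1
g(3) = mex{0} = 1
g(4) = mex{1} = 0
g(5) = mex{0,1} = 2
g(6) = mex{0} = 1
g(7) = mex{0,1,2} = 3
So g(7) = 3.
Stack C is a plain Nim stack of size 6, so its Grundy value is 6.
Grundy values for stack D (subtraction set {4, 5}):
k:     0  1  2  3  4  5  6
g(k):  0  0  0  0  1  1  1
So g(6) = 1.
The value of a disjunctive sum is the nim-sum of the parts.
Combined value = 10 ⊕ 3 ⊕ 6 ⊕ 1 = 14.

14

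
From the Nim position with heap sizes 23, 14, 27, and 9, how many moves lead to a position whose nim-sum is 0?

3

Bitwise XOR of the heap sizes:
  10111  (23)
  01110  (14)
  11011  (27)
  01001  (9)
  -----
  01011  (11)
The overall nim-sum is X = 11. A heap of size p has a winning move iff p XOR X < p (reduce it to p XOR X).
  23: 23 XOR 11 = 28 ≥ 23 — no move.
  14: 14 XOR 11 = 5 < 14 — winning move (to 5).
  27: 27 XOR 11 = 16 < 27 — winning move (to 16).
  9: 9 XOR 11 = 2 < 9 — winning move (to 2).
That gives 3 winning moves.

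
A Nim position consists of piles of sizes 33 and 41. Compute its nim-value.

8

Bitwise XOR of the heap sizes:
  100001  (33)
  101001  (41)
  ------
  001000  (8)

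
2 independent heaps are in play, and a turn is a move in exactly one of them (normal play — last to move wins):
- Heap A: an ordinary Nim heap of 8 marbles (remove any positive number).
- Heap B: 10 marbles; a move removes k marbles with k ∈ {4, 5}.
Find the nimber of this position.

Heap A is a plain Nim heap of size 8, so its Grundy value is 8.
Build the Grundy sequence for heap B with g(k) = mex{g(k−s) : s ∈ {4, 5}, s ≤ k}:
g(0) = mex{} = 0
g(1) = mex{} = 0
g(2) = mex{} = 0
g(3) = mex{} = 0
g(4) = mex{0} = 1
g(5) = mex{0} = 1
g(6) = mex{0} = 1
g(7) = mex{0} = 1
g(8) = mex{0,1} = 2
g(9) = mex{1} = 0
g(10) = mex{1} = 0
So g(10) = 0.
By the Sprague-Grundy theorem, the Grundy value of a sum of independent games is the XOR of the component values.
Combined value = 8 XOR 0 = 8.

8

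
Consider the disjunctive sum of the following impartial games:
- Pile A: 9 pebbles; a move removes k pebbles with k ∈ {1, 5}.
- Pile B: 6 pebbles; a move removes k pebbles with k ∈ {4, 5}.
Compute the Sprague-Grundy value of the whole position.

Build the Grundy sequence for pile A with g(k) = mex{g(k−s) : s ∈ {1, 5}, s ≤ k}:
k:     0  1  2  3  4  5  6  7  8  9
g(k):  0  1  0  1  0  1  0  1  0  1
So g(9) = 1.
Grundy values for pile B (subtraction set {4, 5}):
g(0) = mex{} = 0
g(1) = mex{} = 0
g(2) = mex{} = 0
g(3) = mex{} = 0
g(4) = mex{0} = 1
g(5) = mex{0} = 1
g(6) = mex{0} = 1
So g(6) = 1.
By the Sprague-Grundy theorem, the Grundy value of a sum of independent games is the XOR of the component values.
Combined value = 1 ⊕ 1 = 0.

0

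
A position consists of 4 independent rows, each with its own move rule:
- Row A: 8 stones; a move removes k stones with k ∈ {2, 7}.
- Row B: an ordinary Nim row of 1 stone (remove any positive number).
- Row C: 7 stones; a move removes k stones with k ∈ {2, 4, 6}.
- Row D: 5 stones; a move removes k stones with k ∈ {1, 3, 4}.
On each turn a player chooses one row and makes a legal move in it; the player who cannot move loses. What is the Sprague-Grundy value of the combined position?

3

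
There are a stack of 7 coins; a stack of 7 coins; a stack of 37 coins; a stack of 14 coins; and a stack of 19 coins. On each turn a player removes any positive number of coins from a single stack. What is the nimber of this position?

56

Nim-sum: 7 ⊕ 7 ⊕ 37 ⊕ 14 ⊕ 19 = 56.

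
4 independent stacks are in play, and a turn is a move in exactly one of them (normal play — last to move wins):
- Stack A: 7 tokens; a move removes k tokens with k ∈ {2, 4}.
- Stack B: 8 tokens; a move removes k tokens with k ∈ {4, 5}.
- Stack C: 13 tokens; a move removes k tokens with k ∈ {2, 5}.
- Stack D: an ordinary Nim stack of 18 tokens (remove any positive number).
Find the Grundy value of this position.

For stack A, compute g(0), g(1), … with moves {2, 4}:
g(0) = mex{} = 0
g(1) = mex{} = 0
g(2) = mex{0} = 1
g(3) = mex{0} = 1
g(4) = mex{0,1} = 2
g(5) = mex{0,1} = 2
g(6) = mex{1,2} = 0
g(7) = mex{1,2} = 0
So g(7) = 0.
Build the Grundy sequence for stack B with g(k) = mex{g(k−s) : s ∈ {4, 5}, s ≤ k}:
k:     0  1  2  3  4  5  6  7  8
g(k):  0  0  0  0  1  1  1  1  2
So g(8) = 2.
For stack C, compute g(0), g(1), … with moves {2, 5}:
k:     0  1  2  3  4  5  6  7  8  9 10 11 12 13
g(k):  0  0  1  1  0  2  1  0  0  1  1  0  2  1
So g(13) = 1.
Stack D is a plain Nim stack of size 18, so its Grundy value is 18.
By the Sprague-Grundy theorem, the Grundy value of a sum of independent games is the XOR of the component values.
Combined value = 0 XOR 2 XOR 1 XOR 18 = 17.

17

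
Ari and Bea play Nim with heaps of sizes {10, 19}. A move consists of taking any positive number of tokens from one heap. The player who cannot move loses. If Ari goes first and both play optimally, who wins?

Compute the nim-sum pairwise:
10 XOR 19 = 25
The nim-sum is 25 ≠ 0, so this is an N-position: the player to move can win; Ari has a winning move.

Ari wins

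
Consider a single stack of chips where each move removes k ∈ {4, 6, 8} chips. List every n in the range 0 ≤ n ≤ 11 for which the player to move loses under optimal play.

0, 1, 2, 3

Build the Grundy sequence with g(k) = mex{g(k−s) : s ∈ {4, 6, 8}, s ≤ k}:
g(0) = mex{} = 0
g(1) = mex{} = 0
g(2) = mex{} = 0
g(3) = mex{} = 0
g(4) = mex{0} = 1
g(5) = mex{0} = 1
g(6) = mex{0} = 1
g(7) = mex{0} = 1
g(8) = mex{0,1} = 2
g(9) = mex{0,1} = 2
g(10) = mex{0,1} = 2
g(11) = mex{0,1} = 2
The P-positions (g = 0) in 0..11 are 0, 1, 2, 3.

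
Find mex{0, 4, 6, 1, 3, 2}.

5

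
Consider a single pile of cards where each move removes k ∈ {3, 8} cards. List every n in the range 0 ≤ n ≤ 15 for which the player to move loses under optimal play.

Build the Grundy sequence with g(k) = mex{g(k−s) : s ∈ {3, 8}, s ≤ k}:
k:     0  1  2  3  4  5  6  7  8  9 10 11 12 13 14 15
g(k):  0  0  0  1  1  1  0  0  2  1  1  0  0  0  1  1
The P-positions (g = 0) in 0..15 are 0, 1, 2, 6, 7, 11, 12, 13.

0, 1, 2, 6, 7, 11, 12, 13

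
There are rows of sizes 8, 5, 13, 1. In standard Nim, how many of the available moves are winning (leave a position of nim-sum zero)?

3

Nim-sum: 8 XOR 5 XOR 13 XOR 1 = 1.
The overall nim-sum is X = 1. A row of size p has a winning move iff p XOR X < p (reduce it to p XOR X).
  8: 8 XOR 1 = 9 ≥ 8 — no move.
  5: 5 XOR 1 = 4 < 5 — winning move (to 4).
  13: 13 XOR 1 = 12 < 13 — winning move (to 12).
  1: 1 XOR 1 = 0 < 1 — winning move (to 0).
That gives 3 winning moves.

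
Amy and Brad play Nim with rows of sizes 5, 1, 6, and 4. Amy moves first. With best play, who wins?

Amy wins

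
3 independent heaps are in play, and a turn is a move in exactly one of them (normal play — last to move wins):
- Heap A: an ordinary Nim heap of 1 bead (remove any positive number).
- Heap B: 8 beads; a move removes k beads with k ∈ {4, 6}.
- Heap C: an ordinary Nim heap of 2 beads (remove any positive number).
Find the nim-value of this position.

Heap A is a plain Nim heap of size 1, so its Grundy value is 1.
For heap B, compute g(0), g(1), … with moves {4, 6}:
k:     0  1  2  3  4  5  6  7  8
g(k):  0  0  0  0  1  1  1  1  2
So g(8) = 2.
Heap C is a plain Nim heap of size 2, so its Grundy value is 2.
By the Sprague-Grundy theorem, the Grundy value of a sum of independent games is the XOR of the component values.
Combined value = 1 XOR 2 XOR 2 = 1.

1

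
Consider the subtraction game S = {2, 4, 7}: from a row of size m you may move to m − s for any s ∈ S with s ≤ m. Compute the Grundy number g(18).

0

Build the Grundy sequence with g(k) = mex{g(k−s) : s ∈ {2, 4, 7}, s ≤ k}:
k:     0  1  2  3  4  5  6  7  8  9 10 11 12 13 14 15 16 17 18
g(k):  0  0  1  1  2  2  0  3  1  0  2  1  0  2  1  0  2  1  0
So g(18) = 0.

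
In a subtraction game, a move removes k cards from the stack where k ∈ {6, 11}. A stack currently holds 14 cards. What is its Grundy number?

2

Grundy values for subtraction set {6, 11}:
k:     0  1  2  3  4  5  6  7  8  9 10 11 12 13 14
g(k):  0  0  0  0  0  0  1  1  1  1  1  1  2  2  2
So g(14) = 2.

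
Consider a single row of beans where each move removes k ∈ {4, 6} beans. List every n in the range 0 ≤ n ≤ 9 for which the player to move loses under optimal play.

0, 1, 2, 3

Build the Grundy sequence with g(k) = mex{g(k−s) : s ∈ {4, 6}, s ≤ k}:
k:     0  1  2  3  4  5  6  7  8  9
g(k):  0  0  0  0  1  1  1  1  2  2
The P-positions (g = 0) in 0..9 are 0, 1, 2, 3.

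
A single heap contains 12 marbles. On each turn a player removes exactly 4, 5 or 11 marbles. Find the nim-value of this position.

3

Compute g(0), g(1), … for moves {4, 5, 11}:
g(0) = mex{} = 0
g(1) = mex{} = 0
g(2) = mex{} = 0
g(3) = mex{} = 0
g(4) = mex{0} = 1
g(5) = mex{0} = 1
g(6) = mex{0} = 1
g(7) = mex{0} = 1
g(8) = mex{0,1} = 2
g(9) = mex{1} = 0
g(10) = mex{1} = 0
g(11) = mex{0,1} = 2
g(12) = mex{0,1,2} = 3
So g(12) = 3.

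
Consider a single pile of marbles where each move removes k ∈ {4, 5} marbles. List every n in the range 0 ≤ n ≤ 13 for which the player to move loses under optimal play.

Grundy values for subtraction set {4, 5}:
g(0) = mex{} = 0
g(1) = mex{} = 0
g(2) = mex{} = 0
g(3) = mex{} = 0
g(4) = mex{0} = 1
g(5) = mex{0} = 1
g(6) = mex{0} = 1
g(7) = mex{0} = 1
g(8) = mex{0,1} = 2
g(9) = mex{1} = 0
g(10) = mex{1} = 0
g(11) = mex{1} = 0
g(12) = mex{1,2} = 0
g(13) = mex{0,2} = 1
The P-positions (g = 0) in 0..13 are 0, 1, 2, 3, 9, 10, 11, 12.

0, 1, 2, 3, 9, 10, 11, 12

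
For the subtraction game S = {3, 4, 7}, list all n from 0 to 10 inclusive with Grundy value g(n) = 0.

0, 1, 2, 10

Build the Grundy sequence with g(k) = mex{g(k−s) : s ∈ {3, 4, 7}, s ≤ k}:
k:     0  1  2  3  4  5  6  7  8  9 10
g(k):  0  0  0  1  1  1  2  2  2  3  0
The P-positions (g = 0) in 0..10 are 0, 1, 2, 10.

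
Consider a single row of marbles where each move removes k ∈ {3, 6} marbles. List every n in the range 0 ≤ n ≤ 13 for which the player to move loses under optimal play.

Build the Grundy sequence with g(k) = mex{g(k−s) : s ∈ {3, 6}, s ≤ k}:
g(0) = mex{} = 0
g(1) = mex{} = 0
g(2) = mex{} = 0
g(3) = mex{0} = 1
g(4) = mex{0} = 1
g(5) = mex{0} = 1
g(6) = mex{0,1} = 2
g(7) = mex{0,1} = 2
g(8) = mex{0,1} = 2
g(9) = mex{1,2} = 0
g(10) = mex{1,2} = 0
g(11) = mex{1,2} = 0
g(12) = mex{0,2} = 1
g(13) = mex{0,2} = 1
The P-positions (g = 0) in 0..13 are 0, 1, 2, 9, 10, 11.

0, 1, 2, 9, 10, 11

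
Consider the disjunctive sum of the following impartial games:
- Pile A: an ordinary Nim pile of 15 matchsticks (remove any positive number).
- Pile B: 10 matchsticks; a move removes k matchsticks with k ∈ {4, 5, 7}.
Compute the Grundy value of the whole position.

Pile A is a plain Nim pile of size 15, so its Grundy value is 15.
For pile B, compute g(0), g(1), … with moves {4, 5, 7}:
k:     0  1  2  3  4  5  6  7  8  9 10
g(k):  0  0  0  0  1  1  1  1  2  2  2
So g(10) = 2.
The value of a disjunctive sum is the nim-sum of the parts.
Combined value = 15 XOR 2 = 13.

13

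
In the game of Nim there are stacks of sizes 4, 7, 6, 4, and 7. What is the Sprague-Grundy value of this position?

Nim-sum: 4 ^ 7 ^ 6 ^ 4 ^ 7 = 6.

6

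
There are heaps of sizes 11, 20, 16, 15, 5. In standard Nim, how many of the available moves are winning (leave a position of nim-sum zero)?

Nim-sum: 11 ⊕ 20 ⊕ 16 ⊕ 15 ⊕ 5 = 5.
The overall nim-sum is X = 5. A heap of size p has a winning move iff p XOR X < p (reduce it to p XOR X).
  11: 11 XOR 5 = 14 ≥ 11 — no move.
  20: 20 XOR 5 = 17 < 20 — winning move (to 17).
  16: 16 XOR 5 = 21 ≥ 16 — no move.
  15: 15 XOR 5 = 10 < 15 — winning move (to 10).
  5: 5 XOR 5 = 0 < 5 — winning move (to 0).
That gives 3 winning moves.

3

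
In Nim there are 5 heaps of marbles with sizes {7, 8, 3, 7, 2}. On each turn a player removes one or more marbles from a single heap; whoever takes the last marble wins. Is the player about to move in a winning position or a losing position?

Winning position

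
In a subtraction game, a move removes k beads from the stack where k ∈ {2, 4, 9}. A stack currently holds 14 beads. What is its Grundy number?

Build the Grundy sequence with g(k) = mex{g(k−s) : s ∈ {2, 4, 9}, s ≤ k}:
g(0) = mex{} = 0
g(1) = mex{} = 0
g(2) = mex{0} = 1
g(3) = mex{0} = 1
g(4) = mex{0,1} = 2
g(5) = mex{0,1} = 2
g(6) = mex{1,2} = 0
g(7) = mex{1,2} = 0
g(8) = mex{0,2} = 1
g(9) = mex{0,2} = 1
g(10) = mex{0,1} = 2
g(11) = mex{0,1} = 2
g(12) = mex{1,2} = 0
g(13) = mex{1,2} = 0
g(14) = mex{0,2} = 1
So g(14) = 1.

1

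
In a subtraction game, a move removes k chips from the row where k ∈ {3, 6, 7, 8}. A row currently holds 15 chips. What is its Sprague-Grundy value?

Build the Grundy sequence with g(k) = mex{g(k−s) : s ∈ {3, 6, 7, 8}, s ≤ k}:
k:     0  1  2  3  4  5  6  7  8  9 10 11 12 13 14 15
g(k):  0  0  0  1  1  1  2  2  2  3  3  0  0  0  1  1
So g(15) = 1.

1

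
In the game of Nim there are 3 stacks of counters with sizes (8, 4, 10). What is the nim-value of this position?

6

Compute the nim-sum pairwise:
8 ⊕ 4 = 12
12 ⊕ 10 = 6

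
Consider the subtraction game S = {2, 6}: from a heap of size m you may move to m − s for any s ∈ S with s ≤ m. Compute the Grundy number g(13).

Grundy values for subtraction set {2, 6}:
k:     0  1  2  3  4  5  6  7  8  9 10 11 12 13
g(k):  0  0  1  1  0  0  1  1  0  0  1  1  0  0
So g(13) = 0.

0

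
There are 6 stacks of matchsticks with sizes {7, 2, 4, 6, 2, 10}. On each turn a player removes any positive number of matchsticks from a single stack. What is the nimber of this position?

15

Compute the nim-sum pairwise:
7 XOR 2 = 5
5 XOR 4 = 1
1 XOR 6 = 7
7 XOR 2 = 5
5 XOR 10 = 15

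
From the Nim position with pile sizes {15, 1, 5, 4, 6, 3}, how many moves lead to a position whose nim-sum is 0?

1

Compute the nim-sum pairwise:
15 ^ 1 = 14
14 ^ 5 = 11
11 ^ 4 = 15
15 ^ 6 = 9
9 ^ 3 = 10
The overall nim-sum is X = 10. A pile of size p has a winning move iff p XOR X < p (reduce it to p XOR X).
  15: 15 XOR 10 = 5 < 15 — winning move (to 5).
  1: 1 XOR 10 = 11 ≥ 1 — no move.
  5: 5 XOR 10 = 15 ≥ 5 — no move.
  4: 4 XOR 10 = 14 ≥ 4 — no move.
  6: 6 XOR 10 = 12 ≥ 6 — no move.
  3: 3 XOR 10 = 9 ≥ 3 — no move.
That gives 1 winning move.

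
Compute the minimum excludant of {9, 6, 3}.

0

0 is not in the set, so the mex is 0.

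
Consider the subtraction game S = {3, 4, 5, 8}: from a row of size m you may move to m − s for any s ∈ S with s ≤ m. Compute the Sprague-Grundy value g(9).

3

Grundy values for subtraction set {3, 4, 5, 8}:
k:     0  1  2  3  4  5  6  7  8  9
g(k):  0  0  0  1  1  1  2  2  2  3
So g(9) = 3.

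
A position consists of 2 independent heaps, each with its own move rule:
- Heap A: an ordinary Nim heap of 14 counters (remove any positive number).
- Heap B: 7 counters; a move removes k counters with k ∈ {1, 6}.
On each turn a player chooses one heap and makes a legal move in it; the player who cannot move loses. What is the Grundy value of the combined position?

Heap A is a plain Nim heap of size 14, so its Grundy value is 14.
Build the Grundy sequence for heap B with g(k) = mex{g(k−s) : s ∈ {1, 6}, s ≤ k}:
k:     0  1  2  3  4  5  6  7
g(k):  0  1  0  1  0  1  2  0
So g(7) = 0.
By the Sprague-Grundy theorem, the Grundy value of a sum of independent games is the XOR of the component values.
Combined value = 14 XOR 0 = 14.

14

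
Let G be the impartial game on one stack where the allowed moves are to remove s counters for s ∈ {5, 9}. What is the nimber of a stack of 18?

Build the Grundy sequence with g(k) = mex{g(k−s) : s ∈ {5, 9}, s ≤ k}:
k:     0  1  2  3  4  5  6  7  8  9 10 11 12 13 14 15 16 17 18
g(k):  0  0  0  0  0  1  1  1  1  1  2  2  2  2  0  0  0  0  0
So g(18) = 0.

0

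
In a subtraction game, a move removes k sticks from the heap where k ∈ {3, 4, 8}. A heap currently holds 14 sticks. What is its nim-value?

Compute g(0), g(1), … for moves {3, 4, 8}:
g(0) = mex{} = 0
g(1) = mex{} = 0
g(2) = mex{} = 0
g(3) = mex{0} = 1
g(4) = mex{0} = 1
g(5) = mex{0} = 1
g(6) = mex{0,1} = 2
g(7) = mex{1} = 0
g(8) = mex{0,1} = 2
g(9) = mex{0,1,2} = 3
g(10) = mex{0,2} = 1
g(11) = mex{0,1,2} = 3
g(12) = mex{1,2,3} = 0
g(13) = mex{1,3} = 0
g(14) = mex{1,2,3} = 0
So g(14) = 0.

0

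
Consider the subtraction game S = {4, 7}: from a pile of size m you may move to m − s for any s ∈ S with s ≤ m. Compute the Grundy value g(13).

Build the Grundy sequence with g(k) = mex{g(k−s) : s ∈ {4, 7}, s ≤ k}:
g(0) = mex{} = 0
g(1) = mex{} = 0
g(2) = mex{} = 0
g(3) = mex{} = 0
g(4) = mex{0} = 1
g(5) = mex{0} = 1
g(6) = mex{0} = 1
g(7) = mex{0} = 1
g(8) = mex{0,1} = 2
g(9) = mex{0,1} = 2
g(10) = mex{0,1} = 2
g(11) = mex{1} = 0
g(12) = mex{1,2} = 0
g(13) = mex{1,2} = 0
So g(13) = 0.

0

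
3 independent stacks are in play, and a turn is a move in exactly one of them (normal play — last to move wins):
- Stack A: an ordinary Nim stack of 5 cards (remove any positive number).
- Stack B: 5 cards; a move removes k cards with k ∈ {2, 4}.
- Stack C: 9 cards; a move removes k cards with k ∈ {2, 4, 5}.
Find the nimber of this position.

6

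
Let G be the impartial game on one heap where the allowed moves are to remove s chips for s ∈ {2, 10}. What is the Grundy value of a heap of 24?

Build the Grundy sequence with g(k) = mex{g(k−s) : s ∈ {2, 10}, s ≤ k}:
k:     0  1  2  3  4  5  6  7  8  9 10 11 12 13 14 15 16 17 18 19 20 21 22 23 24
g(k):  0  0  1  1  0  0  1  1  0  0  1  1  0  0  1  1  0  0  1  1  0  0  1  1  0
So g(24) = 0.

0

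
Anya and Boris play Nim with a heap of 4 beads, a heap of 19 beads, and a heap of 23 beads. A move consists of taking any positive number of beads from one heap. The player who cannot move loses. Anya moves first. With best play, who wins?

In binary:
  00100  (4)
  10011  (19)
  10111  (23)
  -----
  00000  (0)
The nim-sum is 0, so this is a P-position: the player to move is in a losing position under optimal play; Anya is about to move from it and so loses — Boris wins.

Boris wins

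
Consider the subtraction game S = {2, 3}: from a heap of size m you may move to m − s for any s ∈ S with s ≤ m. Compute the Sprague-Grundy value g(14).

Grundy values for subtraction set {2, 3}:
g(0) = mex{} = 0
g(1) = mex{} = 0
g(2) = mex{0} = 1
g(3) = mex{0} = 1
g(4) = mex{0,1} = 2
g(5) = mex{1} = 0
g(6) = mex{1,2} = 0
g(7) = mex{0,2} = 1
g(8) = mex{0} = 1
g(9) = mex{0,1} = 2
g(10) = mex{1} = 0
g(11) = mex{1,2} = 0
g(12) = mex{0,2} = 1
g(13) = mex{0} = 1
g(14) = mex{0,1} = 2
So g(14) = 2.

2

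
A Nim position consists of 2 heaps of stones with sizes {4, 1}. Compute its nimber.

5

In binary:
  100  (4)
  001  (1)
  ---
  101  (5)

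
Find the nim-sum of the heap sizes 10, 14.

In binary:
  1010  (10)
  1110  (14)
  ----
  0100  (4)

4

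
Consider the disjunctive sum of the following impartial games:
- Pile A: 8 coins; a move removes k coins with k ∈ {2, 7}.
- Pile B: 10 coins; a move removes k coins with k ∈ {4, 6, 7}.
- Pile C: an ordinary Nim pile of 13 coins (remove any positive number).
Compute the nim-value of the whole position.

Grundy values for pile A (subtraction set {2, 7}):
g(0) = mex{} = 0
g(1) = mex{} = 0
g(2) = mex{0} = 1
g(3) = mex{0} = 1
g(4) = mex{1} = 0
g(5) = mex{1} = 0
g(6) = mex{0} = 1
g(7) = mex{0} = 1
g(8) = mex{0,1} = 2
So g(8) = 2.
Build the Grundy sequence for pile B with g(k) = mex{g(k−s) : s ∈ {4, 6, 7}, s ≤ k}:
k:     0  1  2  3  4  5  6  7  8  9 10
g(k):  0  0  0  0  1  1  1  1  2  2  2
So g(10) = 2.
Pile C is a plain Nim pile of size 13, so its Grundy value is 13.
The value of a disjunctive sum is the nim-sum of the parts.
Combined value = 2 ⊕ 2 ⊕ 13 = 13.

13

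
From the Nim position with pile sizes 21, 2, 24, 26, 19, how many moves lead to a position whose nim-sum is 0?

1

In binary:
  10101  (21)
  00010  (2)
  11000  (24)
  11010  (26)
  10011  (19)
  -----
  00110  (6)
The overall nim-sum is X = 6. A pile of size p has a winning move iff p XOR X < p (reduce it to p XOR X).
  21: 21 XOR 6 = 19 < 21 — winning move (to 19).
  2: 2 XOR 6 = 4 ≥ 2 — no move.
  24: 24 XOR 6 = 30 ≥ 24 — no move.
  26: 26 XOR 6 = 28 ≥ 26 — no move.
  19: 19 XOR 6 = 21 ≥ 19 — no move.
That gives 1 winning move.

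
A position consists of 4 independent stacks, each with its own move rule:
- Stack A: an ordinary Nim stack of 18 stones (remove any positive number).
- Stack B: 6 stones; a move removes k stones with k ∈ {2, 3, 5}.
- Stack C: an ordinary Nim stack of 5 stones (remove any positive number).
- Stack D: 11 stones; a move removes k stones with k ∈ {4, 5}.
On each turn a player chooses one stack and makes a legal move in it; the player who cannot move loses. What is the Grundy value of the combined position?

20

Stack A is a plain Nim stack of size 18, so its Grundy value is 18.
Grundy values for stack B (subtraction set {2, 3, 5}):
k:     0  1  2  3  4  5  6
g(k):  0  0  1  1  2  2  3
So g(6) = 3.
Stack C is a plain Nim stack of size 5, so its Grundy value is 5.
For stack D, compute g(0), g(1), … with moves {4, 5}:
k:     0  1  2  3  4  5  6  7  8  9 10 11
g(k):  0  0  0  0  1  1  1  1  2  0  0  0
So g(11) = 0.
By the Sprague-Grundy theorem, the Grundy value of a sum of independent games is the XOR of the component values.
Combined value = 18 ⊕ 3 ⊕ 5 ⊕ 0 = 20.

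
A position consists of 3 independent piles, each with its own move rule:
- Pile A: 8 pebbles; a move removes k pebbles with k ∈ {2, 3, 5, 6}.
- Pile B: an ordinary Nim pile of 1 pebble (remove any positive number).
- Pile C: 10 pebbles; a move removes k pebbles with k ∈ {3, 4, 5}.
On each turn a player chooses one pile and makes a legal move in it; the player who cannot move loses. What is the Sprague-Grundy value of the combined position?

Build the Grundy sequence for pile A with g(k) = mex{g(k−s) : s ∈ {2, 3, 5, 6}, s ≤ k}:
k:     0  1  2  3  4  5  6  7  8
g(k):  0  0  1  1  2  2  3  3  0
So g(8) = 0.
Pile B is a plain Nim pile of size 1, so its Grundy value is 1.
Build the Grundy sequence for pile C with g(k) = mex{g(k−s) : s ∈ {3, 4, 5}, s ≤ k}:
g(0) = mex{} = 0
g(1) = mex{} = 0
g(2) = mex{} = 0
g(3) = mex{0} = 1
g(4) = mex{0} = 1
g(5) = mex{0} = 1
g(6) = mex{0,1} = 2
g(7) = mex{0,1} = 2
g(8) = mex{1} = 0
g(9) = mex{1,2} = 0
g(10) = mex{1,2} = 0
So g(10) = 0.
By the Sprague-Grundy theorem, the Grundy value of a sum of independent games is the XOR of the component values.
Combined value = 0 ⊕ 1 ⊕ 0 = 1.

1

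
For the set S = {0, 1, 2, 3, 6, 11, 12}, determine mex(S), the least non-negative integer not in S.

The values 0, 1, 2, 3 are all present; 4 is the first non-negative integer missing from the set.

4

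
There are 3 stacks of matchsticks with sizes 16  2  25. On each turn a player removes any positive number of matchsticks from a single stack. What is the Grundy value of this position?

11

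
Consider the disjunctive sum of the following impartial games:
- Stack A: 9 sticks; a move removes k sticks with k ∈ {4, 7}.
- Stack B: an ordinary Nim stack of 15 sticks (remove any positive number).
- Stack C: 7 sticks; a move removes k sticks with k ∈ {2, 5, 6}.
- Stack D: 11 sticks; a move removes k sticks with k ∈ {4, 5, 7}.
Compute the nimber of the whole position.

Build the Grundy sequence for stack A with g(k) = mex{g(k−s) : s ∈ {4, 7}, s ≤ k}:
k:     0  1  2  3  4  5  6  7  8  9
g(k):  0  0  0  0  1  1  1  1  2  2
So g(9) = 2.
Stack B is a plain Nim stack of size 15, so its Grundy value is 15.
Grundy values for stack C (subtraction set {2, 5, 6}):
g(0) = mex{} = 0
g(1) = mex{} = 0
g(2) = mex{0} = 1
g(3) = mex{0} = 1
g(4) = mex{1} = 0
g(5) = mex{0,1} = 2
g(6) = mex{0} = 1
g(7) = mex{0,1,2} = 3
So g(7) = 3.
Grundy values for stack D (subtraction set {4, 5, 7}):
g(0) = mex{} = 0
g(1) = mex{} = 0
g(2) = mex{} = 0
g(3) = mex{} = 0
g(4) = mex{0} = 1
g(5) = mex{0} = 1
g(6) = mex{0} = 1
g(7) = mex{0} = 1
g(8) = mex{0,1} = 2
g(9) = mex{0,1} = 2
g(10) = mex{0,1} = 2
g(11) = mex{1} = 0
So g(11) = 0.
The value of a disjunctive sum is the nim-sum of the parts.
Combined value = 2 ⊕ 15 ⊕ 3 ⊕ 0 = 14.

14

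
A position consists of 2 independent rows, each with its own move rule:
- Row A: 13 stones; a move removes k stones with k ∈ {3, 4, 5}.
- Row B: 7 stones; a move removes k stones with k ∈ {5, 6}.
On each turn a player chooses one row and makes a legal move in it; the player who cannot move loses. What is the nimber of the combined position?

0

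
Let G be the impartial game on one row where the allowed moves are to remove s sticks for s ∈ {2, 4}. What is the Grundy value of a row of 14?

Grundy values for subtraction set {2, 4}:
g(0) = mex{} = 0
g(1) = mex{} = 0
g(2) = mex{0} = 1
g(3) = mex{0} = 1
g(4) = mex{0,1} = 2
g(5) = mex{0,1} = 2
g(6) = mex{1,2} = 0
g(7) = mex{1,2} = 0
g(8) = mex{0,2} = 1
g(9) = mex{0,2} = 1
g(10) = mex{0,1} = 2
g(11) = mex{0,1} = 2
g(12) = mex{1,2} = 0
g(13) = mex{1,2} = 0
g(14) = mex{0,2} = 1
So g(14) = 1.

1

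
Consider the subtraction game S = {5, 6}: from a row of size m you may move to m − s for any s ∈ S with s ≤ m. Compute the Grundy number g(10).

Compute g(0), g(1), … for moves {5, 6}:
k:     0  1  2  3  4  5  6  7  8  9 10
g(k):  0  0  0  0  0  1  1  1  1  1  2
So g(10) = 2.

2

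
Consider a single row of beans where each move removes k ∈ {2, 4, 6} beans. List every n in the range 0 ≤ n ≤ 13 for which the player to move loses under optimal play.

0, 1, 8, 9

Grundy values for subtraction set {2, 4, 6}:
g(0) = mex{} = 0
g(1) = mex{} = 0
g(2) = mex{0} = 1
g(3) = mex{0} = 1
g(4) = mex{0,1} = 2
g(5) = mex{0,1} = 2
g(6) = mex{0,1,2} = 3
g(7) = mex{0,1,2} = 3
g(8) = mex{1,2,3} = 0
g(9) = mex{1,2,3} = 0
g(10) = mex{0,2,3} = 1
g(11) = mex{0,2,3} = 1
g(12) = mex{0,1,3} = 2
g(13) = mex{0,1,3} = 2
The P-positions (g = 0) in 0..13 are 0, 1, 8, 9.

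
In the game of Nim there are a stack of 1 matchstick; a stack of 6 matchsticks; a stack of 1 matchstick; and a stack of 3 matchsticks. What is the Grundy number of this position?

In binary:
  001  (1)
  110  (6)
  001  (1)
  011  (3)
  ---
  101  (5)

5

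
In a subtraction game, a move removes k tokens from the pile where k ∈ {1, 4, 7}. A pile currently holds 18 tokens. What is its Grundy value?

Grundy values for subtraction set {1, 4, 7}:
k:     0  1  2  3  4  5  6  7  8  9 10 11 12 13 14 15 16 17 18
g(k):  0  1  0  1  2  0  1  2  0  1  0  1  2  0  1  2  0  1  0
So g(18) = 0.

0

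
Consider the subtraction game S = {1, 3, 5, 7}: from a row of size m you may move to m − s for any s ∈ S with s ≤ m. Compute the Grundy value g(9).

1

Grundy values for subtraction set {1, 3, 5, 7}:
g(0) = mex{} = 0
g(1) = mex{0} = 1
g(2) = mex{1} = 0
g(3) = mex{0} = 1
g(4) = mex{1} = 0
g(5) = mex{0} = 1
g(6) = mex{1} = 0
g(7) = mex{0} = 1
g(8) = mex{1} = 0
g(9) = mex{0} = 1
So g(9) = 1.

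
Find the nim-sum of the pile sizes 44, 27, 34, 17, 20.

Write each in binary and XOR column by column:
  101100  (44)
  011011  (27)
  100010  (34)
  010001  (17)
  010100  (20)
  ------
  010000  (16)

16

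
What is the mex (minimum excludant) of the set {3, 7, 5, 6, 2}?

0

0 is not in the set, so the mex is 0.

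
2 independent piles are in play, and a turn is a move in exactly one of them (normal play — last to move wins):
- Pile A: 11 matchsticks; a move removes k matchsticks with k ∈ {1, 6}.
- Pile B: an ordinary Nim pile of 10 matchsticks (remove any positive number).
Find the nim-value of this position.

10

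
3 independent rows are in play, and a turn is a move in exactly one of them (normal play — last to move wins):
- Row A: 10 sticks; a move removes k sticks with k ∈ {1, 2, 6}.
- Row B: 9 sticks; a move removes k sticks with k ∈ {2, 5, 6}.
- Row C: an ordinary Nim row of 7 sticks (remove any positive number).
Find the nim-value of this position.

5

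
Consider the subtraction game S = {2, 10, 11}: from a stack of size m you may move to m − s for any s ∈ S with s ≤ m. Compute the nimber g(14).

Grundy values for subtraction set {2, 10, 11}:
k:     0  1  2  3  4  5  6  7  8  9 10 11 12 13 14
g(k):  0  0  1  1  0  0  1  1  0  0  1  1  2  0  3
So g(14) = 3.

3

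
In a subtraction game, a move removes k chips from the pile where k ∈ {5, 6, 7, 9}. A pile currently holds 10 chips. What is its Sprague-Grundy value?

Compute g(0), g(1), … for moves {5, 6, 7, 9}:
g(0) = mex{} = 0
g(1) = mex{} = 0
g(2) = mex{} = 0
g(3) = mex{} = 0
g(4) = mex{} = 0
g(5) = mex{0} = 1
g(6) = mex{0} = 1
g(7) = mex{0} = 1
g(8) = mex{0} = 1
g(9) = mex{0} = 1
g(10) = mex{0,1} = 2
So g(10) = 2.

2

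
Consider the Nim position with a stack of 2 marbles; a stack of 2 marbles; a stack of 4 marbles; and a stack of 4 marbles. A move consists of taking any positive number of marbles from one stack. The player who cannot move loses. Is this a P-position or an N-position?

P-position

Write each in binary and XOR column by column:
  010  (2)
  010  (2)
  100  (4)
  100  (4)
  ---
  000  (0)
The nim-sum is 0, so this is a P-position: the player to move is in a losing position under optimal play.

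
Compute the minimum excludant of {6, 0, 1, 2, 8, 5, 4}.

3

The values 0, 1, 2 are all present; 3 is the first non-negative integer missing from the set.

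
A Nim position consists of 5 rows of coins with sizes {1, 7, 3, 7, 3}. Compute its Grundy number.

1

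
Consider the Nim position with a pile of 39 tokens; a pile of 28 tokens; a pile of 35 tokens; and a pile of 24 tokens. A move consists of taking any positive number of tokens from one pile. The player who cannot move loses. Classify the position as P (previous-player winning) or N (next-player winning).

Nim-sum: 39 ^ 28 ^ 35 ^ 24 = 0.
The nim-sum is 0, so this is a P-position: the player to move is in a losing position under optimal play.

P-position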